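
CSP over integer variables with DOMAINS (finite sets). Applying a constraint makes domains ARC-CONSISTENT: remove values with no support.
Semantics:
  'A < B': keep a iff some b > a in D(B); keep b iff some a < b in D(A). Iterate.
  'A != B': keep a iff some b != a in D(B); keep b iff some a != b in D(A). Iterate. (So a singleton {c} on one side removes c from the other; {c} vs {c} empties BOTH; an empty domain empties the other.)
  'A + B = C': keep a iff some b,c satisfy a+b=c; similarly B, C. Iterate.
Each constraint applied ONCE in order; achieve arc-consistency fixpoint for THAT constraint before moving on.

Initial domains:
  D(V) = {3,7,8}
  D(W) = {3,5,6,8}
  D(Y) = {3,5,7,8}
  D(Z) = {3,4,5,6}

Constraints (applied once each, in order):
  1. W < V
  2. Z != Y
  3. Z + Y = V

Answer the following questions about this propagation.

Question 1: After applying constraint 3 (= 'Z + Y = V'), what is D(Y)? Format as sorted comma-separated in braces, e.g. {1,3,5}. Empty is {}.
Answer: {3,5}

Derivation:
Constraint 1 (W < V) on D(W)={3,5,6,8} D(V)={3,7,8}: W {3,5,6,8}->{3,5,6}; V {3,7,8}->{7,8}
Constraint 2 (Z != Y) on D(Z)={3,4,5,6} D(Y)={3,5,7,8}: no change
Constraint 3 (Z + Y = V) on D(Z)={3,4,5,6} D(Y)={3,5,7,8} D(V)={7,8}: Z {3,4,5,6}->{3,4,5}; Y {3,5,7,8}->{3,5}
So after constraint 3: D(Y) = {3,5}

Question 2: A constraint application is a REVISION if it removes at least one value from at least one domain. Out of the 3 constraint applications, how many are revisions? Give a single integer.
Answer: 2

Derivation:
Constraint 1 (W < V) on D(W)={3,5,6,8} D(V)={3,7,8}: W {3,5,6,8}->{3,5,6}; V {3,7,8}->{7,8} => REVISION
Constraint 2 (Z != Y) on D(Z)={3,4,5,6} D(Y)={3,5,7,8}: no change => not a revision
Constraint 3 (Z + Y = V) on D(Z)={3,4,5,6} D(Y)={3,5,7,8} D(V)={7,8}: Z {3,4,5,6}->{3,4,5}; Y {3,5,7,8}->{3,5} => REVISION
Total revisions = 2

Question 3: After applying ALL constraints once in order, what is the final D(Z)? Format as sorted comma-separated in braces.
Answer: {3,4,5}

Derivation:
Constraint 1 (W < V) on D(W)={3,5,6,8} D(V)={3,7,8}: W {3,5,6,8}->{3,5,6}; V {3,7,8}->{7,8}
Constraint 2 (Z != Y) on D(Z)={3,4,5,6} D(Y)={3,5,7,8}: no change
Constraint 3 (Z + Y = V) on D(Z)={3,4,5,6} D(Y)={3,5,7,8} D(V)={7,8}: Z {3,4,5,6}->{3,4,5}; Y {3,5,7,8}->{3,5}
So after all 3 constraints: D(Z) = {3,4,5}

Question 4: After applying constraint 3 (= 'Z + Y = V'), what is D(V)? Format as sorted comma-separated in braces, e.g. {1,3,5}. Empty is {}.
Answer: {7,8}

Derivation:
Constraint 1 (W < V) on D(W)={3,5,6,8} D(V)={3,7,8}: W {3,5,6,8}->{3,5,6}; V {3,7,8}->{7,8}
Constraint 2 (Z != Y) on D(Z)={3,4,5,6} D(Y)={3,5,7,8}: no change
Constraint 3 (Z + Y = V) on D(Z)={3,4,5,6} D(Y)={3,5,7,8} D(V)={7,8}: Z {3,4,5,6}->{3,4,5}; Y {3,5,7,8}->{3,5}
So after constraint 3: D(V) = {7,8}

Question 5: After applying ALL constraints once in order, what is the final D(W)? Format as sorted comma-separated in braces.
Constraint 1 (W < V) on D(W)={3,5,6,8} D(V)={3,7,8}: W {3,5,6,8}->{3,5,6}; V {3,7,8}->{7,8}
Constraint 2 (Z != Y) on D(Z)={3,4,5,6} D(Y)={3,5,7,8}: no change
Constraint 3 (Z + Y = V) on D(Z)={3,4,5,6} D(Y)={3,5,7,8} D(V)={7,8}: Z {3,4,5,6}->{3,4,5}; Y {3,5,7,8}->{3,5}
So after all 3 constraints: D(W) = {3,5,6}

Answer: {3,5,6}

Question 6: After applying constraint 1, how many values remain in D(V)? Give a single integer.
Constraint 1 (W < V) on D(W)={3,5,6,8} D(V)={3,7,8}: W {3,5,6,8}->{3,5,6}; V {3,7,8}->{7,8}
So after constraint 1: D(V)={7,8}, size = 2

Answer: 2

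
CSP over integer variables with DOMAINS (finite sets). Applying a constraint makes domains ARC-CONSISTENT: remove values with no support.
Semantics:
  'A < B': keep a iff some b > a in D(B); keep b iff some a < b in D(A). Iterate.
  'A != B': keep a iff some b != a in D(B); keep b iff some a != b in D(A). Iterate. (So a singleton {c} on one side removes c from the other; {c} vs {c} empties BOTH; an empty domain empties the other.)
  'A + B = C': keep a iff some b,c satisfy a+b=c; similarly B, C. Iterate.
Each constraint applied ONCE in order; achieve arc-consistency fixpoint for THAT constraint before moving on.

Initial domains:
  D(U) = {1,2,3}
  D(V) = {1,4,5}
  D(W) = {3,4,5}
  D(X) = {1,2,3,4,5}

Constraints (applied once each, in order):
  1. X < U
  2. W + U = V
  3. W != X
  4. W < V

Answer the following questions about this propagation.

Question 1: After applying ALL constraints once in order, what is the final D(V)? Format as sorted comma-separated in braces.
Constraint 1 (X < U) on D(X)={1,2,3,4,5} D(U)={1,2,3}: X {1,2,3,4,5}->{1,2}; U {1,2,3}->{2,3}
Constraint 2 (W + U = V) on D(W)={3,4,5} D(U)={2,3} D(V)={1,4,5}: W {3,4,5}->{3}; U {2,3}->{2}; V {1,4,5}->{5}
Constraint 3 (W != X) on D(W)={3} D(X)={1,2}: no change
Constraint 4 (W < V) on D(W)={3} D(V)={5}: no change
So after all 4 constraints: D(V) = {5}

Answer: {5}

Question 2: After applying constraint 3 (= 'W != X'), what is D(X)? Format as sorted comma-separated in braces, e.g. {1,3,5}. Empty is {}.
Answer: {1,2}

Derivation:
Constraint 1 (X < U) on D(X)={1,2,3,4,5} D(U)={1,2,3}: X {1,2,3,4,5}->{1,2}; U {1,2,3}->{2,3}
Constraint 2 (W + U = V) on D(W)={3,4,5} D(U)={2,3} D(V)={1,4,5}: W {3,4,5}->{3}; U {2,3}->{2}; V {1,4,5}->{5}
Constraint 3 (W != X) on D(W)={3} D(X)={1,2}: no change
So after constraint 3: D(X) = {1,2}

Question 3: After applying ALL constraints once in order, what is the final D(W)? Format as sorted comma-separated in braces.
Answer: {3}

Derivation:
Constraint 1 (X < U) on D(X)={1,2,3,4,5} D(U)={1,2,3}: X {1,2,3,4,5}->{1,2}; U {1,2,3}->{2,3}
Constraint 2 (W + U = V) on D(W)={3,4,5} D(U)={2,3} D(V)={1,4,5}: W {3,4,5}->{3}; U {2,3}->{2}; V {1,4,5}->{5}
Constraint 3 (W != X) on D(W)={3} D(X)={1,2}: no change
Constraint 4 (W < V) on D(W)={3} D(V)={5}: no change
So after all 4 constraints: D(W) = {3}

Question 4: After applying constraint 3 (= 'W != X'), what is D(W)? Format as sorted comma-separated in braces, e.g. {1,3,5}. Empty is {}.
Constraint 1 (X < U) on D(X)={1,2,3,4,5} D(U)={1,2,3}: X {1,2,3,4,5}->{1,2}; U {1,2,3}->{2,3}
Constraint 2 (W + U = V) on D(W)={3,4,5} D(U)={2,3} D(V)={1,4,5}: W {3,4,5}->{3}; U {2,3}->{2}; V {1,4,5}->{5}
Constraint 3 (W != X) on D(W)={3} D(X)={1,2}: no change
So after constraint 3: D(W) = {3}

Answer: {3}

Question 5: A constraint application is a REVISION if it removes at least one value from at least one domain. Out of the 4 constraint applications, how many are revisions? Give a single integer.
Constraint 1 (X < U) on D(X)={1,2,3,4,5} D(U)={1,2,3}: X {1,2,3,4,5}->{1,2}; U {1,2,3}->{2,3} => REVISION
Constraint 2 (W + U = V) on D(W)={3,4,5} D(U)={2,3} D(V)={1,4,5}: W {3,4,5}->{3}; U {2,3}->{2}; V {1,4,5}->{5} => REVISION
Constraint 3 (W != X) on D(W)={3} D(X)={1,2}: no change => not a revision
Constraint 4 (W < V) on D(W)={3} D(V)={5}: no change => not a revision
Total revisions = 2

Answer: 2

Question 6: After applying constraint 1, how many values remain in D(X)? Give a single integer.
Constraint 1 (X < U) on D(X)={1,2,3,4,5} D(U)={1,2,3}: X {1,2,3,4,5}->{1,2}; U {1,2,3}->{2,3}
So after constraint 1: D(X)={1,2}, size = 2

Answer: 2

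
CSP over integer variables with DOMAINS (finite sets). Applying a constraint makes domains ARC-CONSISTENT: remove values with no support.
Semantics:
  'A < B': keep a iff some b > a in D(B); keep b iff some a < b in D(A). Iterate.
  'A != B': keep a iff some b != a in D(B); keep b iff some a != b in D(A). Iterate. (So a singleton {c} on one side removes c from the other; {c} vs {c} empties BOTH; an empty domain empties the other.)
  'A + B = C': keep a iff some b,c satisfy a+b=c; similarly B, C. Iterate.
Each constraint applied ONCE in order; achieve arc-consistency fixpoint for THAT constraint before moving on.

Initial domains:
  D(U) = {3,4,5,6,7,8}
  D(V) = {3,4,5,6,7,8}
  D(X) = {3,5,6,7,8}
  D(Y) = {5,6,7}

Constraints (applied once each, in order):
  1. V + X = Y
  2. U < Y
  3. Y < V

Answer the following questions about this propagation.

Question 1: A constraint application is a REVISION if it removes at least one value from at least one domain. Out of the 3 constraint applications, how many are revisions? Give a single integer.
Constraint 1 (V + X = Y) on D(V)={3,4,5,6,7,8} D(X)={3,5,6,7,8} D(Y)={5,6,7}: V {3,4,5,6,7,8}->{3,4}; X {3,5,6,7,8}->{3}; Y {5,6,7}->{6,7} => REVISION
Constraint 2 (U < Y) on D(U)={3,4,5,6,7,8} D(Y)={6,7}: U {3,4,5,6,7,8}->{3,4,5,6} => REVISION
Constraint 3 (Y < V) on D(Y)={6,7} D(V)={3,4}: Y {6,7}->{}; V {3,4}->{} => REVISION
Total revisions = 3

Answer: 3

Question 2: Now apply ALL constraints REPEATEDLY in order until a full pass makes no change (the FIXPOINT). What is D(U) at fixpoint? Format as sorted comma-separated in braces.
pass 0 (initial): D(U)={3,4,5,6,7,8}
pass 1: U {3,4,5,6,7,8}->{3,4,5,6}; V {3,4,5,6,7,8}->{}; X {3,5,6,7,8}->{3}; Y {5,6,7}->{}
pass 2: U {3,4,5,6}->{}; X {3}->{}
pass 3: no change
Fixpoint after 3 passes: D(U) = {}

Answer: {}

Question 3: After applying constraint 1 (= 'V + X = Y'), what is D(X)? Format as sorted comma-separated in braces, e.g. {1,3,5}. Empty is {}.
Constraint 1 (V + X = Y) on D(V)={3,4,5,6,7,8} D(X)={3,5,6,7,8} D(Y)={5,6,7}: V {3,4,5,6,7,8}->{3,4}; X {3,5,6,7,8}->{3}; Y {5,6,7}->{6,7}
So after constraint 1: D(X) = {3}

Answer: {3}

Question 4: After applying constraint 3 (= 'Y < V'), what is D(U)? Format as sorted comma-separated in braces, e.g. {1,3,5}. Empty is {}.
Constraint 1 (V + X = Y) on D(V)={3,4,5,6,7,8} D(X)={3,5,6,7,8} D(Y)={5,6,7}: V {3,4,5,6,7,8}->{3,4}; X {3,5,6,7,8}->{3}; Y {5,6,7}->{6,7}
Constraint 2 (U < Y) on D(U)={3,4,5,6,7,8} D(Y)={6,7}: U {3,4,5,6,7,8}->{3,4,5,6}
Constraint 3 (Y < V) on D(Y)={6,7} D(V)={3,4}: Y {6,7}->{}; V {3,4}->{}
So after constraint 3: D(U) = {3,4,5,6}

Answer: {3,4,5,6}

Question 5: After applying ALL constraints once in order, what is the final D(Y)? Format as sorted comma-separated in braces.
Answer: {}

Derivation:
Constraint 1 (V + X = Y) on D(V)={3,4,5,6,7,8} D(X)={3,5,6,7,8} D(Y)={5,6,7}: V {3,4,5,6,7,8}->{3,4}; X {3,5,6,7,8}->{3}; Y {5,6,7}->{6,7}
Constraint 2 (U < Y) on D(U)={3,4,5,6,7,8} D(Y)={6,7}: U {3,4,5,6,7,8}->{3,4,5,6}
Constraint 3 (Y < V) on D(Y)={6,7} D(V)={3,4}: Y {6,7}->{}; V {3,4}->{}
So after all 3 constraints: D(Y) = {}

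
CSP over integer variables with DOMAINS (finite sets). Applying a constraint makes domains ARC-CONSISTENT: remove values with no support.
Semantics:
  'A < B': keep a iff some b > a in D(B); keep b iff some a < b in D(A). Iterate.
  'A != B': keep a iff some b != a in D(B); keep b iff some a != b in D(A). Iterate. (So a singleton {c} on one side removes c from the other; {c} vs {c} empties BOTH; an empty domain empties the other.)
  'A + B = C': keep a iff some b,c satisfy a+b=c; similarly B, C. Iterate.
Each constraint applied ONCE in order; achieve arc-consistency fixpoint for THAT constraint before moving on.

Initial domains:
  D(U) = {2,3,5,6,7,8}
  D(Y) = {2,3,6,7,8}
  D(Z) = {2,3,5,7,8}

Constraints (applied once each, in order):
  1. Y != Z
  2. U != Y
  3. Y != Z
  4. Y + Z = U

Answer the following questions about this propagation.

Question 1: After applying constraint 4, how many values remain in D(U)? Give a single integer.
Answer: 4

Derivation:
Constraint 1 (Y != Z) on D(Y)={2,3,6,7,8} D(Z)={2,3,5,7,8}: no change
Constraint 2 (U != Y) on D(U)={2,3,5,6,7,8} D(Y)={2,3,6,7,8}: no change
Constraint 3 (Y != Z) on D(Y)={2,3,6,7,8} D(Z)={2,3,5,7,8}: no change
Constraint 4 (Y + Z = U) on D(Y)={2,3,6,7,8} D(Z)={2,3,5,7,8} D(U)={2,3,5,6,7,8}: Y {2,3,6,7,8}->{2,3,6}; Z {2,3,5,7,8}->{2,3,5}; U {2,3,5,6,7,8}->{5,6,7,8}
So after constraint 4: D(U)={5,6,7,8}, size = 4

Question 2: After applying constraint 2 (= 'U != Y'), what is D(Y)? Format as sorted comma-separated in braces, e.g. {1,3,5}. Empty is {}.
Answer: {2,3,6,7,8}

Derivation:
Constraint 1 (Y != Z) on D(Y)={2,3,6,7,8} D(Z)={2,3,5,7,8}: no change
Constraint 2 (U != Y) on D(U)={2,3,5,6,7,8} D(Y)={2,3,6,7,8}: no change
So after constraint 2: D(Y) = {2,3,6,7,8}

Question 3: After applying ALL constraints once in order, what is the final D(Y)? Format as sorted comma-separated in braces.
Answer: {2,3,6}

Derivation:
Constraint 1 (Y != Z) on D(Y)={2,3,6,7,8} D(Z)={2,3,5,7,8}: no change
Constraint 2 (U != Y) on D(U)={2,3,5,6,7,8} D(Y)={2,3,6,7,8}: no change
Constraint 3 (Y != Z) on D(Y)={2,3,6,7,8} D(Z)={2,3,5,7,8}: no change
Constraint 4 (Y + Z = U) on D(Y)={2,3,6,7,8} D(Z)={2,3,5,7,8} D(U)={2,3,5,6,7,8}: Y {2,3,6,7,8}->{2,3,6}; Z {2,3,5,7,8}->{2,3,5}; U {2,3,5,6,7,8}->{5,6,7,8}
So after all 4 constraints: D(Y) = {2,3,6}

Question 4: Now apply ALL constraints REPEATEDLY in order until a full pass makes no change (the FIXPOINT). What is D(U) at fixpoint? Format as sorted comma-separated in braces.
Answer: {5,6,7,8}

Derivation:
pass 0 (initial): D(U)={2,3,5,6,7,8}
pass 1: U {2,3,5,6,7,8}->{5,6,7,8}; Y {2,3,6,7,8}->{2,3,6}; Z {2,3,5,7,8}->{2,3,5}
pass 2: no change
Fixpoint after 2 passes: D(U) = {5,6,7,8}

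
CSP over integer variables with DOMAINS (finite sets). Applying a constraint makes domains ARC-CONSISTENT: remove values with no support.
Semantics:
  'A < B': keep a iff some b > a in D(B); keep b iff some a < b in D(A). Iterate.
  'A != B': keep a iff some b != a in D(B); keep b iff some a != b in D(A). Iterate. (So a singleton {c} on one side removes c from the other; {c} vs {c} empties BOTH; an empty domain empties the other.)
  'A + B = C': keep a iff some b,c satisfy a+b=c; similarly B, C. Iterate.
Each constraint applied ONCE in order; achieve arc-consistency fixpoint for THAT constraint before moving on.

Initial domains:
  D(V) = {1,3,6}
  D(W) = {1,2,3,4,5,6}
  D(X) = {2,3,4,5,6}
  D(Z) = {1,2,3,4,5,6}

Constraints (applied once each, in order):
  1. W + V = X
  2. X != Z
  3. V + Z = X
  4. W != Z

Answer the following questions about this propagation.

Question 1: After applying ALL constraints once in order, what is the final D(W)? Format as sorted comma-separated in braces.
Constraint 1 (W + V = X) on D(W)={1,2,3,4,5,6} D(V)={1,3,6} D(X)={2,3,4,5,6}: W {1,2,3,4,5,6}->{1,2,3,4,5}; V {1,3,6}->{1,3}
Constraint 2 (X != Z) on D(X)={2,3,4,5,6} D(Z)={1,2,3,4,5,6}: no change
Constraint 3 (V + Z = X) on D(V)={1,3} D(Z)={1,2,3,4,5,6} D(X)={2,3,4,5,6}: Z {1,2,3,4,5,6}->{1,2,3,4,5}
Constraint 4 (W != Z) on D(W)={1,2,3,4,5} D(Z)={1,2,3,4,5}: no change
So after all 4 constraints: D(W) = {1,2,3,4,5}

Answer: {1,2,3,4,5}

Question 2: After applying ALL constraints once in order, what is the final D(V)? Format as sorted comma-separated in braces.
Answer: {1,3}

Derivation:
Constraint 1 (W + V = X) on D(W)={1,2,3,4,5,6} D(V)={1,3,6} D(X)={2,3,4,5,6}: W {1,2,3,4,5,6}->{1,2,3,4,5}; V {1,3,6}->{1,3}
Constraint 2 (X != Z) on D(X)={2,3,4,5,6} D(Z)={1,2,3,4,5,6}: no change
Constraint 3 (V + Z = X) on D(V)={1,3} D(Z)={1,2,3,4,5,6} D(X)={2,3,4,5,6}: Z {1,2,3,4,5,6}->{1,2,3,4,5}
Constraint 4 (W != Z) on D(W)={1,2,3,4,5} D(Z)={1,2,3,4,5}: no change
So after all 4 constraints: D(V) = {1,3}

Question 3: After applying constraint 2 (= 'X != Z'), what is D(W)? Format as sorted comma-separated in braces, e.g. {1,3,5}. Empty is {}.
Answer: {1,2,3,4,5}

Derivation:
Constraint 1 (W + V = X) on D(W)={1,2,3,4,5,6} D(V)={1,3,6} D(X)={2,3,4,5,6}: W {1,2,3,4,5,6}->{1,2,3,4,5}; V {1,3,6}->{1,3}
Constraint 2 (X != Z) on D(X)={2,3,4,5,6} D(Z)={1,2,3,4,5,6}: no change
So after constraint 2: D(W) = {1,2,3,4,5}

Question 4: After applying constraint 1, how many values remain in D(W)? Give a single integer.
Answer: 5

Derivation:
Constraint 1 (W + V = X) on D(W)={1,2,3,4,5,6} D(V)={1,3,6} D(X)={2,3,4,5,6}: W {1,2,3,4,5,6}->{1,2,3,4,5}; V {1,3,6}->{1,3}
So after constraint 1: D(W)={1,2,3,4,5}, size = 5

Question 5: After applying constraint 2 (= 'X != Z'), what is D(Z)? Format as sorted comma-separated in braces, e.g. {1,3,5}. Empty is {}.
Constraint 1 (W + V = X) on D(W)={1,2,3,4,5,6} D(V)={1,3,6} D(X)={2,3,4,5,6}: W {1,2,3,4,5,6}->{1,2,3,4,5}; V {1,3,6}->{1,3}
Constraint 2 (X != Z) on D(X)={2,3,4,5,6} D(Z)={1,2,3,4,5,6}: no change
So after constraint 2: D(Z) = {1,2,3,4,5,6}

Answer: {1,2,3,4,5,6}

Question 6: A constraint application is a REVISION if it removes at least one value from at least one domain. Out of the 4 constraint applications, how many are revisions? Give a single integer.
Answer: 2

Derivation:
Constraint 1 (W + V = X) on D(W)={1,2,3,4,5,6} D(V)={1,3,6} D(X)={2,3,4,5,6}: W {1,2,3,4,5,6}->{1,2,3,4,5}; V {1,3,6}->{1,3} => REVISION
Constraint 2 (X != Z) on D(X)={2,3,4,5,6} D(Z)={1,2,3,4,5,6}: no change => not a revision
Constraint 3 (V + Z = X) on D(V)={1,3} D(Z)={1,2,3,4,5,6} D(X)={2,3,4,5,6}: Z {1,2,3,4,5,6}->{1,2,3,4,5} => REVISION
Constraint 4 (W != Z) on D(W)={1,2,3,4,5} D(Z)={1,2,3,4,5}: no change => not a revision
Total revisions = 2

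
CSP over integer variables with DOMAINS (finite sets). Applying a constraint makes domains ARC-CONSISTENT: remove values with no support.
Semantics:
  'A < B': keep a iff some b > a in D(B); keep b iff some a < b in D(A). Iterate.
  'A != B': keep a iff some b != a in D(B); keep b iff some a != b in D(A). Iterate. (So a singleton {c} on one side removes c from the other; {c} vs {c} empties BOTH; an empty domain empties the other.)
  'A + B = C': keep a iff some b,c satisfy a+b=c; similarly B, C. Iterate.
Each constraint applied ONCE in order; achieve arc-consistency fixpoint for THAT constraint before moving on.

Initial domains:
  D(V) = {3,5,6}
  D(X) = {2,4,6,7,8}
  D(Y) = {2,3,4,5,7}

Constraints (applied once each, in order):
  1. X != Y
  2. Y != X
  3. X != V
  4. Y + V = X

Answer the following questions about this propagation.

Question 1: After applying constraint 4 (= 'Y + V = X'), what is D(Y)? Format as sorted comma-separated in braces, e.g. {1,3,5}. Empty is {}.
Answer: {2,3,4,5}

Derivation:
Constraint 1 (X != Y) on D(X)={2,4,6,7,8} D(Y)={2,3,4,5,7}: no change
Constraint 2 (Y != X) on D(Y)={2,3,4,5,7} D(X)={2,4,6,7,8}: no change
Constraint 3 (X != V) on D(X)={2,4,6,7,8} D(V)={3,5,6}: no change
Constraint 4 (Y + V = X) on D(Y)={2,3,4,5,7} D(V)={3,5,6} D(X)={2,4,6,7,8}: Y {2,3,4,5,7}->{2,3,4,5}; X {2,4,6,7,8}->{6,7,8}
So after constraint 4: D(Y) = {2,3,4,5}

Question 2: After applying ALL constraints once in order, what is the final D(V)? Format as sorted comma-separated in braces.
Answer: {3,5,6}

Derivation:
Constraint 1 (X != Y) on D(X)={2,4,6,7,8} D(Y)={2,3,4,5,7}: no change
Constraint 2 (Y != X) on D(Y)={2,3,4,5,7} D(X)={2,4,6,7,8}: no change
Constraint 3 (X != V) on D(X)={2,4,6,7,8} D(V)={3,5,6}: no change
Constraint 4 (Y + V = X) on D(Y)={2,3,4,5,7} D(V)={3,5,6} D(X)={2,4,6,7,8}: Y {2,3,4,5,7}->{2,3,4,5}; X {2,4,6,7,8}->{6,7,8}
So after all 4 constraints: D(V) = {3,5,6}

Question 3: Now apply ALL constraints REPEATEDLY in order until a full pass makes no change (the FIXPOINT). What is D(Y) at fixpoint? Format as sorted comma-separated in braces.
pass 0 (initial): D(Y)={2,3,4,5,7}
pass 1: X {2,4,6,7,8}->{6,7,8}; Y {2,3,4,5,7}->{2,3,4,5}
pass 2: no change
Fixpoint after 2 passes: D(Y) = {2,3,4,5}

Answer: {2,3,4,5}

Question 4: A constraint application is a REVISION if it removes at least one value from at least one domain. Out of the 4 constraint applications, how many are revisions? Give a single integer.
Answer: 1

Derivation:
Constraint 1 (X != Y) on D(X)={2,4,6,7,8} D(Y)={2,3,4,5,7}: no change => not a revision
Constraint 2 (Y != X) on D(Y)={2,3,4,5,7} D(X)={2,4,6,7,8}: no change => not a revision
Constraint 3 (X != V) on D(X)={2,4,6,7,8} D(V)={3,5,6}: no change => not a revision
Constraint 4 (Y + V = X) on D(Y)={2,3,4,5,7} D(V)={3,5,6} D(X)={2,4,6,7,8}: Y {2,3,4,5,7}->{2,3,4,5}; X {2,4,6,7,8}->{6,7,8} => REVISION
Total revisions = 1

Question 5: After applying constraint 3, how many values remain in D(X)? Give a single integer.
Constraint 1 (X != Y) on D(X)={2,4,6,7,8} D(Y)={2,3,4,5,7}: no change
Constraint 2 (Y != X) on D(Y)={2,3,4,5,7} D(X)={2,4,6,7,8}: no change
Constraint 3 (X != V) on D(X)={2,4,6,7,8} D(V)={3,5,6}: no change
So after constraint 3: D(X)={2,4,6,7,8}, size = 5

Answer: 5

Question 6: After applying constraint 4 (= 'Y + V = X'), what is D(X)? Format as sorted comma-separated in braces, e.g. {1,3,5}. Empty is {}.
Constraint 1 (X != Y) on D(X)={2,4,6,7,8} D(Y)={2,3,4,5,7}: no change
Constraint 2 (Y != X) on D(Y)={2,3,4,5,7} D(X)={2,4,6,7,8}: no change
Constraint 3 (X != V) on D(X)={2,4,6,7,8} D(V)={3,5,6}: no change
Constraint 4 (Y + V = X) on D(Y)={2,3,4,5,7} D(V)={3,5,6} D(X)={2,4,6,7,8}: Y {2,3,4,5,7}->{2,3,4,5}; X {2,4,6,7,8}->{6,7,8}
So after constraint 4: D(X) = {6,7,8}

Answer: {6,7,8}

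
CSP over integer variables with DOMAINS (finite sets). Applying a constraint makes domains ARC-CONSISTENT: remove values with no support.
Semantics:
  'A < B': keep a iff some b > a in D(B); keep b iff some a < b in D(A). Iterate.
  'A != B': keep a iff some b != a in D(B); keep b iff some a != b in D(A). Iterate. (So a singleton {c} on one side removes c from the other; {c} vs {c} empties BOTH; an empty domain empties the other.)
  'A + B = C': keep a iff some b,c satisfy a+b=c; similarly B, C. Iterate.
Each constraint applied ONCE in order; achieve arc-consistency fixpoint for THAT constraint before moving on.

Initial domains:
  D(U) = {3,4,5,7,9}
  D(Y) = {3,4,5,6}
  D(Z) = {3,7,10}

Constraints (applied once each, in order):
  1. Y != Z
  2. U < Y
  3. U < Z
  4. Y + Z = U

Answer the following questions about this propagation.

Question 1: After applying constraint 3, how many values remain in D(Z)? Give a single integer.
Constraint 1 (Y != Z) on D(Y)={3,4,5,6} D(Z)={3,7,10}: no change
Constraint 2 (U < Y) on D(U)={3,4,5,7,9} D(Y)={3,4,5,6}: U {3,4,5,7,9}->{3,4,5}; Y {3,4,5,6}->{4,5,6}
Constraint 3 (U < Z) on D(U)={3,4,5} D(Z)={3,7,10}: Z {3,7,10}->{7,10}
So after constraint 3: D(Z)={7,10}, size = 2

Answer: 2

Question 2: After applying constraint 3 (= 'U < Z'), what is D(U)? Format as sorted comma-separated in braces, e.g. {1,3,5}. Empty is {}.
Answer: {3,4,5}

Derivation:
Constraint 1 (Y != Z) on D(Y)={3,4,5,6} D(Z)={3,7,10}: no change
Constraint 2 (U < Y) on D(U)={3,4,5,7,9} D(Y)={3,4,5,6}: U {3,4,5,7,9}->{3,4,5}; Y {3,4,5,6}->{4,5,6}
Constraint 3 (U < Z) on D(U)={3,4,5} D(Z)={3,7,10}: Z {3,7,10}->{7,10}
So after constraint 3: D(U) = {3,4,5}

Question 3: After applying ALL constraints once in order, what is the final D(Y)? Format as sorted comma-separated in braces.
Answer: {}

Derivation:
Constraint 1 (Y != Z) on D(Y)={3,4,5,6} D(Z)={3,7,10}: no change
Constraint 2 (U < Y) on D(U)={3,4,5,7,9} D(Y)={3,4,5,6}: U {3,4,5,7,9}->{3,4,5}; Y {3,4,5,6}->{4,5,6}
Constraint 3 (U < Z) on D(U)={3,4,5} D(Z)={3,7,10}: Z {3,7,10}->{7,10}
Constraint 4 (Y + Z = U) on D(Y)={4,5,6} D(Z)={7,10} D(U)={3,4,5}: Y {4,5,6}->{}; Z {7,10}->{}; U {3,4,5}->{}
So after all 4 constraints: D(Y) = {}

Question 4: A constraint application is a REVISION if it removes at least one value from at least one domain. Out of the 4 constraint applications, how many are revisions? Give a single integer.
Answer: 3

Derivation:
Constraint 1 (Y != Z) on D(Y)={3,4,5,6} D(Z)={3,7,10}: no change => not a revision
Constraint 2 (U < Y) on D(U)={3,4,5,7,9} D(Y)={3,4,5,6}: U {3,4,5,7,9}->{3,4,5}; Y {3,4,5,6}->{4,5,6} => REVISION
Constraint 3 (U < Z) on D(U)={3,4,5} D(Z)={3,7,10}: Z {3,7,10}->{7,10} => REVISION
Constraint 4 (Y + Z = U) on D(Y)={4,5,6} D(Z)={7,10} D(U)={3,4,5}: Y {4,5,6}->{}; Z {7,10}->{}; U {3,4,5}->{} => REVISION
Total revisions = 3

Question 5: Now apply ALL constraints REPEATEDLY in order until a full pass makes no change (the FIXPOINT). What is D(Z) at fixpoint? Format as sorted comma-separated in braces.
pass 0 (initial): D(Z)={3,7,10}
pass 1: U {3,4,5,7,9}->{}; Y {3,4,5,6}->{}; Z {3,7,10}->{}
pass 2: no change
Fixpoint after 2 passes: D(Z) = {}

Answer: {}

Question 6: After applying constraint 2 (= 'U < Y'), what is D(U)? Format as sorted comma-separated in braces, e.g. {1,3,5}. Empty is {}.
Constraint 1 (Y != Z) on D(Y)={3,4,5,6} D(Z)={3,7,10}: no change
Constraint 2 (U < Y) on D(U)={3,4,5,7,9} D(Y)={3,4,5,6}: U {3,4,5,7,9}->{3,4,5}; Y {3,4,5,6}->{4,5,6}
So after constraint 2: D(U) = {3,4,5}

Answer: {3,4,5}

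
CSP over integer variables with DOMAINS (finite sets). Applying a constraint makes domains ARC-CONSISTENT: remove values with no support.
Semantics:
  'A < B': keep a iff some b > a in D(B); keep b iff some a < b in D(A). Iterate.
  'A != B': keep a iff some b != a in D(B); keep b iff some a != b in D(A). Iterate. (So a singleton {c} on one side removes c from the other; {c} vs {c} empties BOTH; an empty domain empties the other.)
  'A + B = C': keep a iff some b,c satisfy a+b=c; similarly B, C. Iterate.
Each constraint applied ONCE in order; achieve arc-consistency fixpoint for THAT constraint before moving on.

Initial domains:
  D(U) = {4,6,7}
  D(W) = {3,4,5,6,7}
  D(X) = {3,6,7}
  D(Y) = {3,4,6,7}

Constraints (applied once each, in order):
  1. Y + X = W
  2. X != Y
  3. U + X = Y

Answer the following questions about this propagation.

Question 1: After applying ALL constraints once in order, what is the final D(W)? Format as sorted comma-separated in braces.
Constraint 1 (Y + X = W) on D(Y)={3,4,6,7} D(X)={3,6,7} D(W)={3,4,5,6,7}: Y {3,4,6,7}->{3,4}; X {3,6,7}->{3}; W {3,4,5,6,7}->{6,7}
Constraint 2 (X != Y) on D(X)={3} D(Y)={3,4}: Y {3,4}->{4}
Constraint 3 (U + X = Y) on D(U)={4,6,7} D(X)={3} D(Y)={4}: U {4,6,7}->{}; X {3}->{}; Y {4}->{}
So after all 3 constraints: D(W) = {6,7}

Answer: {6,7}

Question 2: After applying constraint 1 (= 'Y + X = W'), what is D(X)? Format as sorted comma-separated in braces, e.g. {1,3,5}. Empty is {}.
Constraint 1 (Y + X = W) on D(Y)={3,4,6,7} D(X)={3,6,7} D(W)={3,4,5,6,7}: Y {3,4,6,7}->{3,4}; X {3,6,7}->{3}; W {3,4,5,6,7}->{6,7}
So after constraint 1: D(X) = {3}

Answer: {3}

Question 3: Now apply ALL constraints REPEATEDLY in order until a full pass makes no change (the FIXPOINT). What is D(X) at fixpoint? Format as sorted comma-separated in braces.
Answer: {}

Derivation:
pass 0 (initial): D(X)={3,6,7}
pass 1: U {4,6,7}->{}; W {3,4,5,6,7}->{6,7}; X {3,6,7}->{}; Y {3,4,6,7}->{}
pass 2: W {6,7}->{}
pass 3: no change
Fixpoint after 3 passes: D(X) = {}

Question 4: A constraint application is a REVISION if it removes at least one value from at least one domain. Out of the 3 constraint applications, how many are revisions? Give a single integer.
Constraint 1 (Y + X = W) on D(Y)={3,4,6,7} D(X)={3,6,7} D(W)={3,4,5,6,7}: Y {3,4,6,7}->{3,4}; X {3,6,7}->{3}; W {3,4,5,6,7}->{6,7} => REVISION
Constraint 2 (X != Y) on D(X)={3} D(Y)={3,4}: Y {3,4}->{4} => REVISION
Constraint 3 (U + X = Y) on D(U)={4,6,7} D(X)={3} D(Y)={4}: U {4,6,7}->{}; X {3}->{}; Y {4}->{} => REVISION
Total revisions = 3

Answer: 3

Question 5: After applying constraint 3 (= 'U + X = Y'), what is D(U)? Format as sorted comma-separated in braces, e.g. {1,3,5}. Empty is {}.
Constraint 1 (Y + X = W) on D(Y)={3,4,6,7} D(X)={3,6,7} D(W)={3,4,5,6,7}: Y {3,4,6,7}->{3,4}; X {3,6,7}->{3}; W {3,4,5,6,7}->{6,7}
Constraint 2 (X != Y) on D(X)={3} D(Y)={3,4}: Y {3,4}->{4}
Constraint 3 (U + X = Y) on D(U)={4,6,7} D(X)={3} D(Y)={4}: U {4,6,7}->{}; X {3}->{}; Y {4}->{}
So after constraint 3: D(U) = {}

Answer: {}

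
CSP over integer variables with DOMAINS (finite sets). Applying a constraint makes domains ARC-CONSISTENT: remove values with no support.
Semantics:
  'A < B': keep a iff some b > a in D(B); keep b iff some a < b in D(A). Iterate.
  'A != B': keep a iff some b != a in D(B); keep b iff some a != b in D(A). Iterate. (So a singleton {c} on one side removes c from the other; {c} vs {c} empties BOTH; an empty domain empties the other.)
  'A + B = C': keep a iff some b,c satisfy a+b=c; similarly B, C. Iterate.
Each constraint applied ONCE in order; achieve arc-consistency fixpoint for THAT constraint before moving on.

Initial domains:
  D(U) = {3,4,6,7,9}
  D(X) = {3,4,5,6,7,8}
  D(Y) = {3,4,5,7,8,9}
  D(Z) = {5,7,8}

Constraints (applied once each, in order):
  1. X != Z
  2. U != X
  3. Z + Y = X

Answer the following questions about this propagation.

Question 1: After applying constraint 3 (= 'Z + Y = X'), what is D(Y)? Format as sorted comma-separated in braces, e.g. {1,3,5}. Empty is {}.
Answer: {3}

Derivation:
Constraint 1 (X != Z) on D(X)={3,4,5,6,7,8} D(Z)={5,7,8}: no change
Constraint 2 (U != X) on D(U)={3,4,6,7,9} D(X)={3,4,5,6,7,8}: no change
Constraint 3 (Z + Y = X) on D(Z)={5,7,8} D(Y)={3,4,5,7,8,9} D(X)={3,4,5,6,7,8}: Z {5,7,8}->{5}; Y {3,4,5,7,8,9}->{3}; X {3,4,5,6,7,8}->{8}
So after constraint 3: D(Y) = {3}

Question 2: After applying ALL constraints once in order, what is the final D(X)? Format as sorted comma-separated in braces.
Constraint 1 (X != Z) on D(X)={3,4,5,6,7,8} D(Z)={5,7,8}: no change
Constraint 2 (U != X) on D(U)={3,4,6,7,9} D(X)={3,4,5,6,7,8}: no change
Constraint 3 (Z + Y = X) on D(Z)={5,7,8} D(Y)={3,4,5,7,8,9} D(X)={3,4,5,6,7,8}: Z {5,7,8}->{5}; Y {3,4,5,7,8,9}->{3}; X {3,4,5,6,7,8}->{8}
So after all 3 constraints: D(X) = {8}

Answer: {8}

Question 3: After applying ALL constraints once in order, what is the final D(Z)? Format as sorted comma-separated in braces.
Answer: {5}

Derivation:
Constraint 1 (X != Z) on D(X)={3,4,5,6,7,8} D(Z)={5,7,8}: no change
Constraint 2 (U != X) on D(U)={3,4,6,7,9} D(X)={3,4,5,6,7,8}: no change
Constraint 3 (Z + Y = X) on D(Z)={5,7,8} D(Y)={3,4,5,7,8,9} D(X)={3,4,5,6,7,8}: Z {5,7,8}->{5}; Y {3,4,5,7,8,9}->{3}; X {3,4,5,6,7,8}->{8}
So after all 3 constraints: D(Z) = {5}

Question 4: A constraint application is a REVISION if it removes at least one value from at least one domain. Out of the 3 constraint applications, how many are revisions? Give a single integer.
Constraint 1 (X != Z) on D(X)={3,4,5,6,7,8} D(Z)={5,7,8}: no change => not a revision
Constraint 2 (U != X) on D(U)={3,4,6,7,9} D(X)={3,4,5,6,7,8}: no change => not a revision
Constraint 3 (Z + Y = X) on D(Z)={5,7,8} D(Y)={3,4,5,7,8,9} D(X)={3,4,5,6,7,8}: Z {5,7,8}->{5}; Y {3,4,5,7,8,9}->{3}; X {3,4,5,6,7,8}->{8} => REVISION
Total revisions = 1

Answer: 1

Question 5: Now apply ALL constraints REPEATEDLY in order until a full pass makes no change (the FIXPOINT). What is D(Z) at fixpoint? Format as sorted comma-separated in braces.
pass 0 (initial): D(Z)={5,7,8}
pass 1: X {3,4,5,6,7,8}->{8}; Y {3,4,5,7,8,9}->{3}; Z {5,7,8}->{5}
pass 2: no change
Fixpoint after 2 passes: D(Z) = {5}

Answer: {5}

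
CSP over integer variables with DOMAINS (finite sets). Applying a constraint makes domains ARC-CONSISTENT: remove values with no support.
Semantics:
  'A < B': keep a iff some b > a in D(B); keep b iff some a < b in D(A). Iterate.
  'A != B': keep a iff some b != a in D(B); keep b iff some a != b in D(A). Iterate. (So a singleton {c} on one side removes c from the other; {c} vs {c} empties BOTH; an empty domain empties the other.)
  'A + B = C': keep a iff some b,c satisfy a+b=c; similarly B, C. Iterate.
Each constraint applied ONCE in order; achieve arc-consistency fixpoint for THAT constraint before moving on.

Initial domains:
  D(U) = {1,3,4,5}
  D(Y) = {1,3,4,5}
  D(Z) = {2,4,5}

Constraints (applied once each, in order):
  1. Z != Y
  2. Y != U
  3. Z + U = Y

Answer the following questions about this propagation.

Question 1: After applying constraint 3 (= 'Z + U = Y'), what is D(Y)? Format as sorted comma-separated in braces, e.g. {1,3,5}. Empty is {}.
Answer: {3,5}

Derivation:
Constraint 1 (Z != Y) on D(Z)={2,4,5} D(Y)={1,3,4,5}: no change
Constraint 2 (Y != U) on D(Y)={1,3,4,5} D(U)={1,3,4,5}: no change
Constraint 3 (Z + U = Y) on D(Z)={2,4,5} D(U)={1,3,4,5} D(Y)={1,3,4,5}: Z {2,4,5}->{2,4}; U {1,3,4,5}->{1,3}; Y {1,3,4,5}->{3,5}
So after constraint 3: D(Y) = {3,5}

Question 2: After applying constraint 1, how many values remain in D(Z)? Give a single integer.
Answer: 3

Derivation:
Constraint 1 (Z != Y) on D(Z)={2,4,5} D(Y)={1,3,4,5}: no change
So after constraint 1: D(Z)={2,4,5}, size = 3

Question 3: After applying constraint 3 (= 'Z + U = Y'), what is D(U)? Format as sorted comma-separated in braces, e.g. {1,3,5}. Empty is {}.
Constraint 1 (Z != Y) on D(Z)={2,4,5} D(Y)={1,3,4,5}: no change
Constraint 2 (Y != U) on D(Y)={1,3,4,5} D(U)={1,3,4,5}: no change
Constraint 3 (Z + U = Y) on D(Z)={2,4,5} D(U)={1,3,4,5} D(Y)={1,3,4,5}: Z {2,4,5}->{2,4}; U {1,3,4,5}->{1,3}; Y {1,3,4,5}->{3,5}
So after constraint 3: D(U) = {1,3}

Answer: {1,3}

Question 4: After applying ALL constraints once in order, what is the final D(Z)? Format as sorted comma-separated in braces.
Answer: {2,4}

Derivation:
Constraint 1 (Z != Y) on D(Z)={2,4,5} D(Y)={1,3,4,5}: no change
Constraint 2 (Y != U) on D(Y)={1,3,4,5} D(U)={1,3,4,5}: no change
Constraint 3 (Z + U = Y) on D(Z)={2,4,5} D(U)={1,3,4,5} D(Y)={1,3,4,5}: Z {2,4,5}->{2,4}; U {1,3,4,5}->{1,3}; Y {1,3,4,5}->{3,5}
So after all 3 constraints: D(Z) = {2,4}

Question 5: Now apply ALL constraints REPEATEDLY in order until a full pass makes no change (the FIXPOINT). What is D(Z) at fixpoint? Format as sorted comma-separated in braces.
Answer: {2,4}

Derivation:
pass 0 (initial): D(Z)={2,4,5}
pass 1: U {1,3,4,5}->{1,3}; Y {1,3,4,5}->{3,5}; Z {2,4,5}->{2,4}
pass 2: no change
Fixpoint after 2 passes: D(Z) = {2,4}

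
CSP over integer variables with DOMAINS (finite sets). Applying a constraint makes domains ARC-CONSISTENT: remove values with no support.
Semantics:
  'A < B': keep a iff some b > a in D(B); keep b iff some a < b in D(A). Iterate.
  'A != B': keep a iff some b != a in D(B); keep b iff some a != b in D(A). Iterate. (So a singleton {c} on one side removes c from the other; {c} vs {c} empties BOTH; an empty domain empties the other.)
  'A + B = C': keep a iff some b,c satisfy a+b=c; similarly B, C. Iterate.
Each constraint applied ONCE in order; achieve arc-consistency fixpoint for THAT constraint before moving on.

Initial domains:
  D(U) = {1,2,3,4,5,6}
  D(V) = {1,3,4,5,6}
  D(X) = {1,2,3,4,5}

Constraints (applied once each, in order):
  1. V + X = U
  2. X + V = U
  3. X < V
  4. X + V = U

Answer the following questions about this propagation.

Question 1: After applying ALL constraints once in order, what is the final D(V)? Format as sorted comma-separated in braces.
Constraint 1 (V + X = U) on D(V)={1,3,4,5,6} D(X)={1,2,3,4,5} D(U)={1,2,3,4,5,6}: V {1,3,4,5,6}->{1,3,4,5}; U {1,2,3,4,5,6}->{2,3,4,5,6}
Constraint 2 (X + V = U) on D(X)={1,2,3,4,5} D(V)={1,3,4,5} D(U)={2,3,4,5,6}: no change
Constraint 3 (X < V) on D(X)={1,2,3,4,5} D(V)={1,3,4,5}: X {1,2,3,4,5}->{1,2,3,4}; V {1,3,4,5}->{3,4,5}
Constraint 4 (X + V = U) on D(X)={1,2,3,4} D(V)={3,4,5} D(U)={2,3,4,5,6}: X {1,2,3,4}->{1,2,3}; U {2,3,4,5,6}->{4,5,6}
So after all 4 constraints: D(V) = {3,4,5}

Answer: {3,4,5}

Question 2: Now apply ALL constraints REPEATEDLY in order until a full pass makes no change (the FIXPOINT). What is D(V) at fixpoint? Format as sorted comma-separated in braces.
pass 0 (initial): D(V)={1,3,4,5,6}
pass 1: U {1,2,3,4,5,6}->{4,5,6}; V {1,3,4,5,6}->{3,4,5}; X {1,2,3,4,5}->{1,2,3}
pass 2: no change
Fixpoint after 2 passes: D(V) = {3,4,5}

Answer: {3,4,5}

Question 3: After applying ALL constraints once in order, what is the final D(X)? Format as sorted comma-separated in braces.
Answer: {1,2,3}

Derivation:
Constraint 1 (V + X = U) on D(V)={1,3,4,5,6} D(X)={1,2,3,4,5} D(U)={1,2,3,4,5,6}: V {1,3,4,5,6}->{1,3,4,5}; U {1,2,3,4,5,6}->{2,3,4,5,6}
Constraint 2 (X + V = U) on D(X)={1,2,3,4,5} D(V)={1,3,4,5} D(U)={2,3,4,5,6}: no change
Constraint 3 (X < V) on D(X)={1,2,3,4,5} D(V)={1,3,4,5}: X {1,2,3,4,5}->{1,2,3,4}; V {1,3,4,5}->{3,4,5}
Constraint 4 (X + V = U) on D(X)={1,2,3,4} D(V)={3,4,5} D(U)={2,3,4,5,6}: X {1,2,3,4}->{1,2,3}; U {2,3,4,5,6}->{4,5,6}
So after all 4 constraints: D(X) = {1,2,3}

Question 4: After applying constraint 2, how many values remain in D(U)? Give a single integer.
Answer: 5

Derivation:
Constraint 1 (V + X = U) on D(V)={1,3,4,5,6} D(X)={1,2,3,4,5} D(U)={1,2,3,4,5,6}: V {1,3,4,5,6}->{1,3,4,5}; U {1,2,3,4,5,6}->{2,3,4,5,6}
Constraint 2 (X + V = U) on D(X)={1,2,3,4,5} D(V)={1,3,4,5} D(U)={2,3,4,5,6}: no change
So after constraint 2: D(U)={2,3,4,5,6}, size = 5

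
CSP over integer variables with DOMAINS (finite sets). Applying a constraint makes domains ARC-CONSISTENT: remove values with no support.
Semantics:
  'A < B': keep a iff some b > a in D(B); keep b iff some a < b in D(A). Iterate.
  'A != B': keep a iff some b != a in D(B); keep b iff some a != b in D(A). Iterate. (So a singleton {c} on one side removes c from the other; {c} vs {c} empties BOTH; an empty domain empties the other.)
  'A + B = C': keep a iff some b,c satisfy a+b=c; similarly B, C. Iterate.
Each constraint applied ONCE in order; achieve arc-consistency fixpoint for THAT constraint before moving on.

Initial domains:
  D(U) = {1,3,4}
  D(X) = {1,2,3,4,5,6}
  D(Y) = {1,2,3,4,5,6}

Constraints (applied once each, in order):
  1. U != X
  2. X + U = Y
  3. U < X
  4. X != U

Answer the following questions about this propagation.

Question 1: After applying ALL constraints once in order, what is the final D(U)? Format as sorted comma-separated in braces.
Constraint 1 (U != X) on D(U)={1,3,4} D(X)={1,2,3,4,5,6}: no change
Constraint 2 (X + U = Y) on D(X)={1,2,3,4,5,6} D(U)={1,3,4} D(Y)={1,2,3,4,5,6}: X {1,2,3,4,5,6}->{1,2,3,4,5}; Y {1,2,3,4,5,6}->{2,3,4,5,6}
Constraint 3 (U < X) on D(U)={1,3,4} D(X)={1,2,3,4,5}: X {1,2,3,4,5}->{2,3,4,5}
Constraint 4 (X != U) on D(X)={2,3,4,5} D(U)={1,3,4}: no change
So after all 4 constraints: D(U) = {1,3,4}

Answer: {1,3,4}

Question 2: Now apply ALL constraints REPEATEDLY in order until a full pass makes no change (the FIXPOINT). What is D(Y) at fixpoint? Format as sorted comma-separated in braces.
Answer: {3,4,5,6}

Derivation:
pass 0 (initial): D(Y)={1,2,3,4,5,6}
pass 1: X {1,2,3,4,5,6}->{2,3,4,5}; Y {1,2,3,4,5,6}->{2,3,4,5,6}
pass 2: Y {2,3,4,5,6}->{3,4,5,6}
pass 3: no change
Fixpoint after 3 passes: D(Y) = {3,4,5,6}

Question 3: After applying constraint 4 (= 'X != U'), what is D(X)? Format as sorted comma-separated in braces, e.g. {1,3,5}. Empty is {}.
Constraint 1 (U != X) on D(U)={1,3,4} D(X)={1,2,3,4,5,6}: no change
Constraint 2 (X + U = Y) on D(X)={1,2,3,4,5,6} D(U)={1,3,4} D(Y)={1,2,3,4,5,6}: X {1,2,3,4,5,6}->{1,2,3,4,5}; Y {1,2,3,4,5,6}->{2,3,4,5,6}
Constraint 3 (U < X) on D(U)={1,3,4} D(X)={1,2,3,4,5}: X {1,2,3,4,5}->{2,3,4,5}
Constraint 4 (X != U) on D(X)={2,3,4,5} D(U)={1,3,4}: no change
So after constraint 4: D(X) = {2,3,4,5}

Answer: {2,3,4,5}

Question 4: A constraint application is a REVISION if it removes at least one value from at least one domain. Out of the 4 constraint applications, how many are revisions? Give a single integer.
Answer: 2

Derivation:
Constraint 1 (U != X) on D(U)={1,3,4} D(X)={1,2,3,4,5,6}: no change => not a revision
Constraint 2 (X + U = Y) on D(X)={1,2,3,4,5,6} D(U)={1,3,4} D(Y)={1,2,3,4,5,6}: X {1,2,3,4,5,6}->{1,2,3,4,5}; Y {1,2,3,4,5,6}->{2,3,4,5,6} => REVISION
Constraint 3 (U < X) on D(U)={1,3,4} D(X)={1,2,3,4,5}: X {1,2,3,4,5}->{2,3,4,5} => REVISION
Constraint 4 (X != U) on D(X)={2,3,4,5} D(U)={1,3,4}: no change => not a revision
Total revisions = 2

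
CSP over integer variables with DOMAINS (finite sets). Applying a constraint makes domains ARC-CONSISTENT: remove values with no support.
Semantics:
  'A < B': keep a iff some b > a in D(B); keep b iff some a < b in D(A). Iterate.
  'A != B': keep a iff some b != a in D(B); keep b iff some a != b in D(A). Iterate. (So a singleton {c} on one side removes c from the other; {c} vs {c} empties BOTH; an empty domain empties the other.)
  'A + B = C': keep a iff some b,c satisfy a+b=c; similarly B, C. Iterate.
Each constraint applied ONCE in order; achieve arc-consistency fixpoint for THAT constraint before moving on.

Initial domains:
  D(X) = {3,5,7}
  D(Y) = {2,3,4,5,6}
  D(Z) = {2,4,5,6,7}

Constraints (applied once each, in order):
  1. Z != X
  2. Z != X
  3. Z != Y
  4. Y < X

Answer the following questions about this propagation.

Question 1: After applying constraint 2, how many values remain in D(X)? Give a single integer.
Constraint 1 (Z != X) on D(Z)={2,4,5,6,7} D(X)={3,5,7}: no change
Constraint 2 (Z != X) on D(Z)={2,4,5,6,7} D(X)={3,5,7}: no change
So after constraint 2: D(X)={3,5,7}, size = 3

Answer: 3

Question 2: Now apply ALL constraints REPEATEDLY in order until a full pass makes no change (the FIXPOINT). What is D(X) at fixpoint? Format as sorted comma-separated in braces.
Answer: {3,5,7}

Derivation:
pass 0 (initial): D(X)={3,5,7}
pass 1: no change
Fixpoint after 1 passes: D(X) = {3,5,7}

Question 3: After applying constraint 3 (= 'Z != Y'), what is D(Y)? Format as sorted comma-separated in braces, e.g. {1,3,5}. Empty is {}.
Constraint 1 (Z != X) on D(Z)={2,4,5,6,7} D(X)={3,5,7}: no change
Constraint 2 (Z != X) on D(Z)={2,4,5,6,7} D(X)={3,5,7}: no change
Constraint 3 (Z != Y) on D(Z)={2,4,5,6,7} D(Y)={2,3,4,5,6}: no change
So after constraint 3: D(Y) = {2,3,4,5,6}

Answer: {2,3,4,5,6}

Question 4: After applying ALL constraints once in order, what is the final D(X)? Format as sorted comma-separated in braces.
Answer: {3,5,7}

Derivation:
Constraint 1 (Z != X) on D(Z)={2,4,5,6,7} D(X)={3,5,7}: no change
Constraint 2 (Z != X) on D(Z)={2,4,5,6,7} D(X)={3,5,7}: no change
Constraint 3 (Z != Y) on D(Z)={2,4,5,6,7} D(Y)={2,3,4,5,6}: no change
Constraint 4 (Y < X) on D(Y)={2,3,4,5,6} D(X)={3,5,7}: no change
So after all 4 constraints: D(X) = {3,5,7}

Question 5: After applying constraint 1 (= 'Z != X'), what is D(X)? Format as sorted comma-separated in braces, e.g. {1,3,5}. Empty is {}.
Answer: {3,5,7}

Derivation:
Constraint 1 (Z != X) on D(Z)={2,4,5,6,7} D(X)={3,5,7}: no change
So after constraint 1: D(X) = {3,5,7}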